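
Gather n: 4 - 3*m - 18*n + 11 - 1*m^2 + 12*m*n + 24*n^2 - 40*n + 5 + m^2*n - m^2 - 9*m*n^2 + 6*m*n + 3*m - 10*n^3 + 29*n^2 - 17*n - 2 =-2*m^2 - 10*n^3 + n^2*(53 - 9*m) + n*(m^2 + 18*m - 75) + 18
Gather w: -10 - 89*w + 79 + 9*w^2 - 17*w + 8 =9*w^2 - 106*w + 77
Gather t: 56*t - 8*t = 48*t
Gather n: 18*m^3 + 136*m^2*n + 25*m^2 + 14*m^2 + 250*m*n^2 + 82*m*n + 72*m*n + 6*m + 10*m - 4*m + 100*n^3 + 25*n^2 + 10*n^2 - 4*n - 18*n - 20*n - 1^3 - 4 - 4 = 18*m^3 + 39*m^2 + 12*m + 100*n^3 + n^2*(250*m + 35) + n*(136*m^2 + 154*m - 42) - 9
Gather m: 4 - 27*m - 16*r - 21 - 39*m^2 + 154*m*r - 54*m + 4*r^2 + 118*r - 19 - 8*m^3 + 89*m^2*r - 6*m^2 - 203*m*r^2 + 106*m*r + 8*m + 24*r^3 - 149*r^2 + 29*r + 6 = -8*m^3 + m^2*(89*r - 45) + m*(-203*r^2 + 260*r - 73) + 24*r^3 - 145*r^2 + 131*r - 30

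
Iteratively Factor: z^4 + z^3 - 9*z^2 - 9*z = (z + 3)*(z^3 - 2*z^2 - 3*z) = (z + 1)*(z + 3)*(z^2 - 3*z) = (z - 3)*(z + 1)*(z + 3)*(z)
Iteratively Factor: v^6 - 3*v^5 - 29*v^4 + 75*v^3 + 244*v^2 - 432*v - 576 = (v - 3)*(v^5 - 29*v^3 - 12*v^2 + 208*v + 192) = (v - 3)*(v + 1)*(v^4 - v^3 - 28*v^2 + 16*v + 192) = (v - 4)*(v - 3)*(v + 1)*(v^3 + 3*v^2 - 16*v - 48) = (v - 4)*(v - 3)*(v + 1)*(v + 3)*(v^2 - 16) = (v - 4)*(v - 3)*(v + 1)*(v + 3)*(v + 4)*(v - 4)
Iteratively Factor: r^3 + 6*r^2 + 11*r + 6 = (r + 1)*(r^2 + 5*r + 6) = (r + 1)*(r + 2)*(r + 3)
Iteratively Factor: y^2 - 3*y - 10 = (y + 2)*(y - 5)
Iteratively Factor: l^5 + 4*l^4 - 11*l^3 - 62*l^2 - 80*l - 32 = (l + 2)*(l^4 + 2*l^3 - 15*l^2 - 32*l - 16) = (l + 1)*(l + 2)*(l^3 + l^2 - 16*l - 16) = (l + 1)^2*(l + 2)*(l^2 - 16) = (l - 4)*(l + 1)^2*(l + 2)*(l + 4)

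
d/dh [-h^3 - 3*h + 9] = -3*h^2 - 3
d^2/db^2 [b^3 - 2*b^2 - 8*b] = 6*b - 4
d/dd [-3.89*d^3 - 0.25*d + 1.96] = -11.67*d^2 - 0.25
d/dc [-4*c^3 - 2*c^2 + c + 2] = -12*c^2 - 4*c + 1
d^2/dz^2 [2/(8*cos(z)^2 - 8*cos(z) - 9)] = 16*(32*sin(z)^4 - 60*sin(z)^2 + 21*cos(z) - 6*cos(3*z) - 6)/(8*sin(z)^2 + 8*cos(z) + 1)^3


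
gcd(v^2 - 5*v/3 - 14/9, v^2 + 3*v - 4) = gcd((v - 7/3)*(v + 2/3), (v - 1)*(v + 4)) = 1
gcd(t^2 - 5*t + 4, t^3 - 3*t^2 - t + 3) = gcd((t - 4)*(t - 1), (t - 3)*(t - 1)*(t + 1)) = t - 1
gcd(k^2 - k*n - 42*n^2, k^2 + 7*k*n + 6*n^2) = k + 6*n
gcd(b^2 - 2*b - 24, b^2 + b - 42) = b - 6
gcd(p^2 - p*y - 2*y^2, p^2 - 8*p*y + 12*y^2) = -p + 2*y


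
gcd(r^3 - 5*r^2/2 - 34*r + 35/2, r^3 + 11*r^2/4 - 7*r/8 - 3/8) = r - 1/2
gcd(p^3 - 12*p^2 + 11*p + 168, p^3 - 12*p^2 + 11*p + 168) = p^3 - 12*p^2 + 11*p + 168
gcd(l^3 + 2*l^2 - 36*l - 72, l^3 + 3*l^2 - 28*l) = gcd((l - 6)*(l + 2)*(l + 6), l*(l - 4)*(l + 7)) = 1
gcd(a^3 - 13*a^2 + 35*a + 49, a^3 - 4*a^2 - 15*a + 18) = 1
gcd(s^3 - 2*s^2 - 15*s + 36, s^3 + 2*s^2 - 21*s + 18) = s - 3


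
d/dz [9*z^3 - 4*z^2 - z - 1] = 27*z^2 - 8*z - 1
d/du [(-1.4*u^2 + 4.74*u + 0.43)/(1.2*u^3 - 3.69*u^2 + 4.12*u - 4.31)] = (1.68*u^4 - 11.376*u^3 + 10.1746*u^2 + 15.2414*u - 22.201)/(1.44*u^6 - 8.856*u^5 + 23.5041*u^4 - 40.7496*u^3 + 48.7822*u^2 - 35.5144*u + 18.5761)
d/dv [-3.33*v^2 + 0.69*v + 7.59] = 0.69 - 6.66*v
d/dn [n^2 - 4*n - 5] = 2*n - 4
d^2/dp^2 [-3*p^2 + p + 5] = -6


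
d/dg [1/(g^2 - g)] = (1 - 2*g)/(g^2*(g - 1)^2)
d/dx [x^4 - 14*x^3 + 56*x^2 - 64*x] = 4*x^3 - 42*x^2 + 112*x - 64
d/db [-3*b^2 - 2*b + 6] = -6*b - 2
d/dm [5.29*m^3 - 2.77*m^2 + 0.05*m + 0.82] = 15.87*m^2 - 5.54*m + 0.05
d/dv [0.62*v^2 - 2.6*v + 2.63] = 1.24*v - 2.6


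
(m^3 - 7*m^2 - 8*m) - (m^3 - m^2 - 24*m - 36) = -6*m^2 + 16*m + 36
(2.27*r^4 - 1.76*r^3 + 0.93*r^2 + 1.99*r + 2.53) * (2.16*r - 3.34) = 4.9032*r^5 - 11.3834*r^4 + 7.8872*r^3 + 1.1922*r^2 - 1.1818*r - 8.4502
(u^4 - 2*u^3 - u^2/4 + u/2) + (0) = u^4 - 2*u^3 - u^2/4 + u/2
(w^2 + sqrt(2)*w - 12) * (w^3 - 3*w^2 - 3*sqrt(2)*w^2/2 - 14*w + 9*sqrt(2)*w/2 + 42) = w^5 - 3*w^4 - sqrt(2)*w^4/2 - 29*w^3 + 3*sqrt(2)*w^3/2 + 4*sqrt(2)*w^2 + 87*w^2 - 12*sqrt(2)*w + 168*w - 504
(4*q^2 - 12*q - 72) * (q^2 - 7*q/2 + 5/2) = 4*q^4 - 26*q^3 - 20*q^2 + 222*q - 180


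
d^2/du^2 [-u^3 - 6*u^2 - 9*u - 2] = -6*u - 12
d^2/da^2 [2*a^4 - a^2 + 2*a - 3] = 24*a^2 - 2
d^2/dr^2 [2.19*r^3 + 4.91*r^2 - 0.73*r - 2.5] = 13.14*r + 9.82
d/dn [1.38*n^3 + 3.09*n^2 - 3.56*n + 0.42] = 4.14*n^2 + 6.18*n - 3.56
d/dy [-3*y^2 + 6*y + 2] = 6 - 6*y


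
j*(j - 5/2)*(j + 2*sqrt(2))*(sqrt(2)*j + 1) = sqrt(2)*j^4 - 5*sqrt(2)*j^3/2 + 5*j^3 - 25*j^2/2 + 2*sqrt(2)*j^2 - 5*sqrt(2)*j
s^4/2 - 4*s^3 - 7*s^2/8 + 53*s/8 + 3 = (s/2 + 1/2)*(s - 8)*(s - 3/2)*(s + 1/2)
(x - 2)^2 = x^2 - 4*x + 4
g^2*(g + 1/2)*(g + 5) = g^4 + 11*g^3/2 + 5*g^2/2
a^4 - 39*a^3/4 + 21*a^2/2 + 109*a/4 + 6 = (a - 8)*(a - 3)*(a + 1/4)*(a + 1)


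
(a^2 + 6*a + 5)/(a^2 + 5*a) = (a + 1)/a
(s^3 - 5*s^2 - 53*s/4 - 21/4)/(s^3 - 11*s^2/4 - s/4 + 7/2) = (4*s^3 - 20*s^2 - 53*s - 21)/(4*s^3 - 11*s^2 - s + 14)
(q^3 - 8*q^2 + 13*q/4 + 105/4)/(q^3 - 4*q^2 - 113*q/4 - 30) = (2*q^2 - 19*q + 35)/(2*q^2 - 11*q - 40)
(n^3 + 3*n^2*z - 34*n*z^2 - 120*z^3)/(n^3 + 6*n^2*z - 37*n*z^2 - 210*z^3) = (n + 4*z)/(n + 7*z)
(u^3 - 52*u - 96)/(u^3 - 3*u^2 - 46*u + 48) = (u + 2)/(u - 1)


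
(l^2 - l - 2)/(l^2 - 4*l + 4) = (l + 1)/(l - 2)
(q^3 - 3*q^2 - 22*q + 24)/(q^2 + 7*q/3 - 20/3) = 3*(q^2 - 7*q + 6)/(3*q - 5)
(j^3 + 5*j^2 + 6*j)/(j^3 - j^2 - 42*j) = (j^2 + 5*j + 6)/(j^2 - j - 42)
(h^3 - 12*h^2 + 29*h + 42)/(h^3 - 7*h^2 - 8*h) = (h^2 - 13*h + 42)/(h*(h - 8))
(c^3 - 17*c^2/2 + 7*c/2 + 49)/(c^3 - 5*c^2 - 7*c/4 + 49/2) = 2*(c - 7)/(2*c - 7)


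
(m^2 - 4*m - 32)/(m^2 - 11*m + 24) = (m + 4)/(m - 3)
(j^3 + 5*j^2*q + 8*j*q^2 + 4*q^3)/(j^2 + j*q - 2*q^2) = (-j^2 - 3*j*q - 2*q^2)/(-j + q)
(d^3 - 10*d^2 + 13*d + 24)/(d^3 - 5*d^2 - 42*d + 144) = (d + 1)/(d + 6)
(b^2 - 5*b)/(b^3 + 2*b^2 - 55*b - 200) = b*(b - 5)/(b^3 + 2*b^2 - 55*b - 200)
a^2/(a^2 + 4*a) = a/(a + 4)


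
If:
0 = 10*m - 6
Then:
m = 3/5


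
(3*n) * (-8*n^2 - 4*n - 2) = -24*n^3 - 12*n^2 - 6*n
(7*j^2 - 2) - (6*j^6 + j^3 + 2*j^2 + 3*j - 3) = -6*j^6 - j^3 + 5*j^2 - 3*j + 1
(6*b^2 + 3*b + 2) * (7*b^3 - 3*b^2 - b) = 42*b^5 + 3*b^4 - b^3 - 9*b^2 - 2*b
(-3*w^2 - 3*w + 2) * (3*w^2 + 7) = -9*w^4 - 9*w^3 - 15*w^2 - 21*w + 14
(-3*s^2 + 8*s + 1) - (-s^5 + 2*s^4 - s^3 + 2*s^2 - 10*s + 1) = s^5 - 2*s^4 + s^3 - 5*s^2 + 18*s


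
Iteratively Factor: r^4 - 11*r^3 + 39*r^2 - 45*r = (r - 5)*(r^3 - 6*r^2 + 9*r) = (r - 5)*(r - 3)*(r^2 - 3*r) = r*(r - 5)*(r - 3)*(r - 3)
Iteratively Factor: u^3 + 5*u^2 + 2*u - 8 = (u + 2)*(u^2 + 3*u - 4) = (u + 2)*(u + 4)*(u - 1)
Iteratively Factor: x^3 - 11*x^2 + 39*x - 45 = (x - 5)*(x^2 - 6*x + 9) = (x - 5)*(x - 3)*(x - 3)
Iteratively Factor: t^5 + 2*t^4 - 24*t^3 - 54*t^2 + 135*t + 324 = (t + 3)*(t^4 - t^3 - 21*t^2 + 9*t + 108) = (t + 3)^2*(t^3 - 4*t^2 - 9*t + 36) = (t - 3)*(t + 3)^2*(t^2 - t - 12) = (t - 4)*(t - 3)*(t + 3)^2*(t + 3)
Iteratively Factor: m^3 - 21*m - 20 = (m + 1)*(m^2 - m - 20) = (m + 1)*(m + 4)*(m - 5)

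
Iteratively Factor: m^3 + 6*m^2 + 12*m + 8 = (m + 2)*(m^2 + 4*m + 4) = (m + 2)^2*(m + 2)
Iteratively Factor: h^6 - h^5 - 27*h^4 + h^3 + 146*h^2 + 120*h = (h + 2)*(h^5 - 3*h^4 - 21*h^3 + 43*h^2 + 60*h) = (h - 5)*(h + 2)*(h^4 + 2*h^3 - 11*h^2 - 12*h) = h*(h - 5)*(h + 2)*(h^3 + 2*h^2 - 11*h - 12) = h*(h - 5)*(h + 1)*(h + 2)*(h^2 + h - 12) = h*(h - 5)*(h + 1)*(h + 2)*(h + 4)*(h - 3)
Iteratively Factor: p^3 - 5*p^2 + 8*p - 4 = (p - 2)*(p^2 - 3*p + 2) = (p - 2)^2*(p - 1)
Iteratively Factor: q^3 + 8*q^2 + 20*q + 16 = (q + 2)*(q^2 + 6*q + 8) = (q + 2)^2*(q + 4)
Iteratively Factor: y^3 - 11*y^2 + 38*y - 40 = (y - 4)*(y^2 - 7*y + 10) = (y - 4)*(y - 2)*(y - 5)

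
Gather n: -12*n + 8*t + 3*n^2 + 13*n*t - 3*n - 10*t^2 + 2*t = 3*n^2 + n*(13*t - 15) - 10*t^2 + 10*t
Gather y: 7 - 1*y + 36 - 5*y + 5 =48 - 6*y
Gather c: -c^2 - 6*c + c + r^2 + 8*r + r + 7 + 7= -c^2 - 5*c + r^2 + 9*r + 14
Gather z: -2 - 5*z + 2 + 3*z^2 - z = 3*z^2 - 6*z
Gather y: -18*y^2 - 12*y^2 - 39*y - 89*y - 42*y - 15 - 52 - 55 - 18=-30*y^2 - 170*y - 140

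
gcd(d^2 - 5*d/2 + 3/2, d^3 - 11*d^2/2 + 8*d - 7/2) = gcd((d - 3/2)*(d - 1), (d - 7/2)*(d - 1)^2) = d - 1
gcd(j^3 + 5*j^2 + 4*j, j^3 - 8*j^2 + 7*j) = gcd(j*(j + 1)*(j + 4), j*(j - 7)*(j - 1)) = j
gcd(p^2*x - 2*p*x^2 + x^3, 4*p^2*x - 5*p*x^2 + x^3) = -p*x + x^2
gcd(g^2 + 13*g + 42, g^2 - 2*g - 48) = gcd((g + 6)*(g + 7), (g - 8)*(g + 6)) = g + 6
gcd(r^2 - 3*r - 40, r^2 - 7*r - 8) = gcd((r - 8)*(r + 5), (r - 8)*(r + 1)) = r - 8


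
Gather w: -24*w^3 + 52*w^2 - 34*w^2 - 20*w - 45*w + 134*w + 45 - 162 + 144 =-24*w^3 + 18*w^2 + 69*w + 27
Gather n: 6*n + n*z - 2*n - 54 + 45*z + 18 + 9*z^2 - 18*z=n*(z + 4) + 9*z^2 + 27*z - 36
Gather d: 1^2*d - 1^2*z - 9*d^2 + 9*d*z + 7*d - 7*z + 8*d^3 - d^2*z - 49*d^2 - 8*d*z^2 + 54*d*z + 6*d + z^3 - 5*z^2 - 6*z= 8*d^3 + d^2*(-z - 58) + d*(-8*z^2 + 63*z + 14) + z^3 - 5*z^2 - 14*z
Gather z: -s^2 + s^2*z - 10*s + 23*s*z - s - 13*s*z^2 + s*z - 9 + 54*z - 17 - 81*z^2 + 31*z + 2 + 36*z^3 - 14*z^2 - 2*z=-s^2 - 11*s + 36*z^3 + z^2*(-13*s - 95) + z*(s^2 + 24*s + 83) - 24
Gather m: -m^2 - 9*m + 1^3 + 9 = -m^2 - 9*m + 10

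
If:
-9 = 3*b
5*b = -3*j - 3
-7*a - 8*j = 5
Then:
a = -37/7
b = -3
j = 4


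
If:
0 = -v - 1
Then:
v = -1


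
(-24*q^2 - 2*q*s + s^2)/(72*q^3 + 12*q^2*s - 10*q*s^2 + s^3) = (-4*q - s)/(12*q^2 + 4*q*s - s^2)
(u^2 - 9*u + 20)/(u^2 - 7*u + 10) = (u - 4)/(u - 2)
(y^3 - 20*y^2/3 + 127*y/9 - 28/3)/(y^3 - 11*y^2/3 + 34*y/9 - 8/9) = (3*y^2 - 16*y + 21)/(3*y^2 - 7*y + 2)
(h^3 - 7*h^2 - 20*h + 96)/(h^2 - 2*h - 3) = (h^2 - 4*h - 32)/(h + 1)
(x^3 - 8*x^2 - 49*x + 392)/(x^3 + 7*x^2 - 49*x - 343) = (x - 8)/(x + 7)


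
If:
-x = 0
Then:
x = 0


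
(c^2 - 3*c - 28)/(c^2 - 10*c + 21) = (c + 4)/(c - 3)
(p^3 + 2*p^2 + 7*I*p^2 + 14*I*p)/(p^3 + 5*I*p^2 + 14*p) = (p + 2)/(p - 2*I)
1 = 1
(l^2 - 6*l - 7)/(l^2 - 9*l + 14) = (l + 1)/(l - 2)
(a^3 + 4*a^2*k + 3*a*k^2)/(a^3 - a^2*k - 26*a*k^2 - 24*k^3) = a*(a + 3*k)/(a^2 - 2*a*k - 24*k^2)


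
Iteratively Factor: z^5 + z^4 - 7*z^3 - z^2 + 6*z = (z - 2)*(z^4 + 3*z^3 - z^2 - 3*z) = (z - 2)*(z + 1)*(z^3 + 2*z^2 - 3*z) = (z - 2)*(z - 1)*(z + 1)*(z^2 + 3*z) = (z - 2)*(z - 1)*(z + 1)*(z + 3)*(z)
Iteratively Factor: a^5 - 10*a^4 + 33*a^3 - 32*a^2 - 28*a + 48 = (a + 1)*(a^4 - 11*a^3 + 44*a^2 - 76*a + 48) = (a - 3)*(a + 1)*(a^3 - 8*a^2 + 20*a - 16) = (a - 4)*(a - 3)*(a + 1)*(a^2 - 4*a + 4) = (a - 4)*(a - 3)*(a - 2)*(a + 1)*(a - 2)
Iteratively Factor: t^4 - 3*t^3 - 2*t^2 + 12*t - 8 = (t + 2)*(t^3 - 5*t^2 + 8*t - 4) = (t - 2)*(t + 2)*(t^2 - 3*t + 2) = (t - 2)*(t - 1)*(t + 2)*(t - 2)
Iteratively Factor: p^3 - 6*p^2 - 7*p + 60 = (p + 3)*(p^2 - 9*p + 20) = (p - 5)*(p + 3)*(p - 4)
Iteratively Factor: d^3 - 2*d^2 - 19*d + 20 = (d - 5)*(d^2 + 3*d - 4) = (d - 5)*(d + 4)*(d - 1)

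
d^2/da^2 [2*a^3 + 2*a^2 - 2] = 12*a + 4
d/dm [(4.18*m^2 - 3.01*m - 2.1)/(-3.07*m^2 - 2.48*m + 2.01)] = (-19.6071*m^2 + 3.9096*m - 11.2581)/(9.4249*m^4 + 15.2272*m^3 - 6.191*m^2 - 9.9696*m + 4.0401)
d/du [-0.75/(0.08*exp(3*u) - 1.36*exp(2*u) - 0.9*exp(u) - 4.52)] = (0.18*exp(2*u) - 2.04*exp(u) - 0.675)*exp(u)/(-0.08*exp(3*u) + 1.36*exp(2*u) + 0.9*exp(u) + 4.52)^2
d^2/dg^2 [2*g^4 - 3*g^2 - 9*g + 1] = 24*g^2 - 6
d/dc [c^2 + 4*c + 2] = 2*c + 4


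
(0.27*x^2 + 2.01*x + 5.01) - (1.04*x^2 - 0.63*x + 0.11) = -0.77*x^2 + 2.64*x + 4.9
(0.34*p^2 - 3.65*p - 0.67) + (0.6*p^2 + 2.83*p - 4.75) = 0.94*p^2 - 0.82*p - 5.42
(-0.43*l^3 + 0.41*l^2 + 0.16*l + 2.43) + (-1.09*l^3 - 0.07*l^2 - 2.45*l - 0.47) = -1.52*l^3 + 0.34*l^2 - 2.29*l + 1.96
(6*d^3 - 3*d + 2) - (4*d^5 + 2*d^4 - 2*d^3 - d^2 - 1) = -4*d^5 - 2*d^4 + 8*d^3 + d^2 - 3*d + 3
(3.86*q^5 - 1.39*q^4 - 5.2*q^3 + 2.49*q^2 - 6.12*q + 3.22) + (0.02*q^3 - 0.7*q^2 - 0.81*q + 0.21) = 3.86*q^5 - 1.39*q^4 - 5.18*q^3 + 1.79*q^2 - 6.93*q + 3.43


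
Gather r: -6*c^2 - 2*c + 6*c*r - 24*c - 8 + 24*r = -6*c^2 - 26*c + r*(6*c + 24) - 8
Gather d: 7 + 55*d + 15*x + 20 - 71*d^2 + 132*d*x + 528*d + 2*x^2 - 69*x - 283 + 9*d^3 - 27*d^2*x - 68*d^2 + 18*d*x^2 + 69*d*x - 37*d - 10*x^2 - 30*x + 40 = 9*d^3 + d^2*(-27*x - 139) + d*(18*x^2 + 201*x + 546) - 8*x^2 - 84*x - 216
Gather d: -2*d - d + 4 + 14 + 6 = 24 - 3*d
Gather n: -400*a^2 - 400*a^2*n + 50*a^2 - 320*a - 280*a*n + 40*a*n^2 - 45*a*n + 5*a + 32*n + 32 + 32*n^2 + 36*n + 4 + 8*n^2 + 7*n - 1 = -350*a^2 - 315*a + n^2*(40*a + 40) + n*(-400*a^2 - 325*a + 75) + 35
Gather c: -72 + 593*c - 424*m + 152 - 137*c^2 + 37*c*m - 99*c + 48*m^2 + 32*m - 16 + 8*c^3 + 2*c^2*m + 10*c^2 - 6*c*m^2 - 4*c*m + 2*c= 8*c^3 + c^2*(2*m - 127) + c*(-6*m^2 + 33*m + 496) + 48*m^2 - 392*m + 64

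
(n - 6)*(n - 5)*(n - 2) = n^3 - 13*n^2 + 52*n - 60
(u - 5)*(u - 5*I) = u^2 - 5*u - 5*I*u + 25*I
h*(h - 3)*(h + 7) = h^3 + 4*h^2 - 21*h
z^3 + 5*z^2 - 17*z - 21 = (z - 3)*(z + 1)*(z + 7)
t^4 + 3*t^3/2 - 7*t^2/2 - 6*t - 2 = (t - 2)*(t + 1/2)*(t + 1)*(t + 2)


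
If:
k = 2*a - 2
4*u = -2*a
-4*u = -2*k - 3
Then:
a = 1/6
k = -5/3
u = -1/12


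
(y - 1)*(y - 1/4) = y^2 - 5*y/4 + 1/4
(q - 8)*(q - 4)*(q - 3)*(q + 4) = q^4 - 11*q^3 + 8*q^2 + 176*q - 384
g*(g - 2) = g^2 - 2*g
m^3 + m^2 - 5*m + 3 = (m - 1)^2*(m + 3)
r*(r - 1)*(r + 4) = r^3 + 3*r^2 - 4*r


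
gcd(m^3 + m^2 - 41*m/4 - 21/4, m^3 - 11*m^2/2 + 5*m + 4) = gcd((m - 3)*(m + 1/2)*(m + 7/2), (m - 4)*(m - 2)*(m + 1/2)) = m + 1/2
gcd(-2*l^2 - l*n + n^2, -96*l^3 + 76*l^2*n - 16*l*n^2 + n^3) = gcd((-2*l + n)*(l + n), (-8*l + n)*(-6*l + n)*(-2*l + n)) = 2*l - n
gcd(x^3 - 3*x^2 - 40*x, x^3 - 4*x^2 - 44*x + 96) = x - 8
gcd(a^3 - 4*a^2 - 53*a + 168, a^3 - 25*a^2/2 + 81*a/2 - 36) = a^2 - 11*a + 24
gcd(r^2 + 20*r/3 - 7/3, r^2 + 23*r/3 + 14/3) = r + 7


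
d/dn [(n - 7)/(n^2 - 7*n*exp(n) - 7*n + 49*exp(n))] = (7*exp(n) - 1)/(n^2 - 14*n*exp(n) + 49*exp(2*n))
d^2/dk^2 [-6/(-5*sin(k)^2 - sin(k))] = 6*(-100*sin(k) - 15 + 149/sin(k) + 30/sin(k)^2 + 2/sin(k)^3)/(5*sin(k) + 1)^3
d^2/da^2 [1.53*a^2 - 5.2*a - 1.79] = 3.06000000000000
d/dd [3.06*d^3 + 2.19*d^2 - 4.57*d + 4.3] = 9.18*d^2 + 4.38*d - 4.57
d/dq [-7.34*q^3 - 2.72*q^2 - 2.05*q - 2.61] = -22.02*q^2 - 5.44*q - 2.05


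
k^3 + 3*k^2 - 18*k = k*(k - 3)*(k + 6)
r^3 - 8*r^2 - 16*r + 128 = (r - 8)*(r - 4)*(r + 4)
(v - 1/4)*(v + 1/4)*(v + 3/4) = v^3 + 3*v^2/4 - v/16 - 3/64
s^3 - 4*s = s*(s - 2)*(s + 2)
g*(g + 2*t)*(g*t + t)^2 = g^4*t^2 + 2*g^3*t^3 + 2*g^3*t^2 + 4*g^2*t^3 + g^2*t^2 + 2*g*t^3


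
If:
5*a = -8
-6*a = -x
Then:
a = -8/5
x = -48/5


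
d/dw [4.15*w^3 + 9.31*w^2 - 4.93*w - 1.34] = 12.45*w^2 + 18.62*w - 4.93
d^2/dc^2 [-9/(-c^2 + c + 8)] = 18*(c^2 - c - (2*c - 1)^2 - 8)/(-c^2 + c + 8)^3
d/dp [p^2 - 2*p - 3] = 2*p - 2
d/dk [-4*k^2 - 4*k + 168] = -8*k - 4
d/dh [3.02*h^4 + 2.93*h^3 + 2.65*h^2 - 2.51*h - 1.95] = 12.08*h^3 + 8.79*h^2 + 5.3*h - 2.51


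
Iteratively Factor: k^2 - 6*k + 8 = (k - 2)*(k - 4)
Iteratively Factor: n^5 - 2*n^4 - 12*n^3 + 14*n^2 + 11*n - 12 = (n - 1)*(n^4 - n^3 - 13*n^2 + n + 12) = (n - 1)*(n + 3)*(n^3 - 4*n^2 - n + 4) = (n - 1)*(n + 1)*(n + 3)*(n^2 - 5*n + 4) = (n - 4)*(n - 1)*(n + 1)*(n + 3)*(n - 1)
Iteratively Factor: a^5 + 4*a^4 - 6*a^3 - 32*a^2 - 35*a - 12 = (a + 1)*(a^4 + 3*a^3 - 9*a^2 - 23*a - 12) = (a - 3)*(a + 1)*(a^3 + 6*a^2 + 9*a + 4) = (a - 3)*(a + 1)^2*(a^2 + 5*a + 4) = (a - 3)*(a + 1)^2*(a + 4)*(a + 1)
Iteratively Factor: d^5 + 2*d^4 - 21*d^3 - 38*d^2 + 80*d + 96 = (d + 1)*(d^4 + d^3 - 22*d^2 - 16*d + 96) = (d + 1)*(d + 4)*(d^3 - 3*d^2 - 10*d + 24) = (d + 1)*(d + 3)*(d + 4)*(d^2 - 6*d + 8) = (d - 2)*(d + 1)*(d + 3)*(d + 4)*(d - 4)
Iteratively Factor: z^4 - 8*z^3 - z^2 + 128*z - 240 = (z - 5)*(z^3 - 3*z^2 - 16*z + 48) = (z - 5)*(z - 4)*(z^2 + z - 12) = (z - 5)*(z - 4)*(z - 3)*(z + 4)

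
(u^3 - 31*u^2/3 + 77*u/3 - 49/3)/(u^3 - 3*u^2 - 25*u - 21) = (3*u^2 - 10*u + 7)/(3*(u^2 + 4*u + 3))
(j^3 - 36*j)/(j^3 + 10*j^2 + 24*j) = (j - 6)/(j + 4)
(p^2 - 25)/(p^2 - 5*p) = (p + 5)/p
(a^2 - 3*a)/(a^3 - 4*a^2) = (a - 3)/(a*(a - 4))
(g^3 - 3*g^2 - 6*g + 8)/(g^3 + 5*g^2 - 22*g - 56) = (g - 1)/(g + 7)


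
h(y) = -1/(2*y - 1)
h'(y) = 2/(2*y - 1)^2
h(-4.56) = 0.10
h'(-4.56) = 0.02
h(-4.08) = 0.11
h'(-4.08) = 0.02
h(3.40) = -0.17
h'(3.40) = 0.06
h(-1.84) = 0.21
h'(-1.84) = 0.09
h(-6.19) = 0.07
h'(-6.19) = 0.01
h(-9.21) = 0.05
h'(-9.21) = 0.01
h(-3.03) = 0.14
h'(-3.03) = 0.04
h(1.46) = -0.52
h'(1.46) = 0.54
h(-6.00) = 0.08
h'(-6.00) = 0.01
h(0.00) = 1.00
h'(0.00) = 2.00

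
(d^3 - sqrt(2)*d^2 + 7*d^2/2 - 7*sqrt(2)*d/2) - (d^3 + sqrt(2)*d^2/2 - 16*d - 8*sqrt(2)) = -3*sqrt(2)*d^2/2 + 7*d^2/2 - 7*sqrt(2)*d/2 + 16*d + 8*sqrt(2)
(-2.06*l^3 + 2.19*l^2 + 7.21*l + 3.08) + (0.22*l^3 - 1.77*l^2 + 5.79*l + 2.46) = -1.84*l^3 + 0.42*l^2 + 13.0*l + 5.54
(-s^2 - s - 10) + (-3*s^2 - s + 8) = -4*s^2 - 2*s - 2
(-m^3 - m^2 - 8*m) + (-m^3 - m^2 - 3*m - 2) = -2*m^3 - 2*m^2 - 11*m - 2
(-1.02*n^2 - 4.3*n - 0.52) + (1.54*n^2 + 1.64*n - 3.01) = 0.52*n^2 - 2.66*n - 3.53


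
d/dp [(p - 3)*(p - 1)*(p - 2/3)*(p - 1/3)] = 4*p^3 - 15*p^2 + 130*p/9 - 35/9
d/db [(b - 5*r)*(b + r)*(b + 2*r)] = 3*b^2 - 4*b*r - 13*r^2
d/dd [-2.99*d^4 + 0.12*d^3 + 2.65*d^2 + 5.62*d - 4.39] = -11.96*d^3 + 0.36*d^2 + 5.3*d + 5.62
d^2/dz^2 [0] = 0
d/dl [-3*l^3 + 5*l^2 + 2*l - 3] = -9*l^2 + 10*l + 2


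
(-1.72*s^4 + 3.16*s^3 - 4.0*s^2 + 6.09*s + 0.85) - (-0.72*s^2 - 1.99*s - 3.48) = -1.72*s^4 + 3.16*s^3 - 3.28*s^2 + 8.08*s + 4.33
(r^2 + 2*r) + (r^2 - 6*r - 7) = 2*r^2 - 4*r - 7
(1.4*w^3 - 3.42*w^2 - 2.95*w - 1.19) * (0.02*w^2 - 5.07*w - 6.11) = 0.028*w^5 - 7.1664*w^4 + 8.7264*w^3 + 35.8289*w^2 + 24.0578*w + 7.2709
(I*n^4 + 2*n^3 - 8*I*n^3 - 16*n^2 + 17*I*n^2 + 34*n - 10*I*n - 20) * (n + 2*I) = I*n^5 - 8*I*n^4 + 21*I*n^3 - 42*I*n^2 + 68*I*n - 40*I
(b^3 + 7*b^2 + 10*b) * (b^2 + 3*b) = b^5 + 10*b^4 + 31*b^3 + 30*b^2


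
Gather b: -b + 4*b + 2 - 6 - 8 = 3*b - 12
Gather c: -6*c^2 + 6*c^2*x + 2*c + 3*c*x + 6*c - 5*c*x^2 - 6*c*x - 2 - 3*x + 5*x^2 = c^2*(6*x - 6) + c*(-5*x^2 - 3*x + 8) + 5*x^2 - 3*x - 2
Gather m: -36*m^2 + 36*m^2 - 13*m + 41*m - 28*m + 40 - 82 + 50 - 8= 0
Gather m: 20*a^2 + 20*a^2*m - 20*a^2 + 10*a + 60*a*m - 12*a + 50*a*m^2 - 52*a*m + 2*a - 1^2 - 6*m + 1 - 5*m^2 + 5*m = m^2*(50*a - 5) + m*(20*a^2 + 8*a - 1)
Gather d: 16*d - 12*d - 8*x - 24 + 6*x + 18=4*d - 2*x - 6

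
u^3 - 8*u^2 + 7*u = u*(u - 7)*(u - 1)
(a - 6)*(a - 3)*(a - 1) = a^3 - 10*a^2 + 27*a - 18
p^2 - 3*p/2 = p*(p - 3/2)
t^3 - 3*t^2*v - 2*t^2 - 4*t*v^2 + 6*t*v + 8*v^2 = (t - 2)*(t - 4*v)*(t + v)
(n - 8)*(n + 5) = n^2 - 3*n - 40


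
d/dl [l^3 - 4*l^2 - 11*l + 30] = 3*l^2 - 8*l - 11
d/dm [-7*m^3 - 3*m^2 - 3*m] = -21*m^2 - 6*m - 3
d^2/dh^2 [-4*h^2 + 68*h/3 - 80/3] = -8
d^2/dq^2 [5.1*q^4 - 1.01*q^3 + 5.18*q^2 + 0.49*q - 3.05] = 61.2*q^2 - 6.06*q + 10.36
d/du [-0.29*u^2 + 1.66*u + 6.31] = 1.66 - 0.58*u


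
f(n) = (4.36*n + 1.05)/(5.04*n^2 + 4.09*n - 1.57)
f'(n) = (-10.08*n - 4.09)*(4.36*n + 1.05)/(5.04*n^2 + 4.09*n - 1.57)^2 + 4.36/(5.04*n^2 + 4.09*n - 1.57)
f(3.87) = 0.20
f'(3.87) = -0.05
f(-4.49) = -0.23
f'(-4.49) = -0.06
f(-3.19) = -0.35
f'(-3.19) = -0.15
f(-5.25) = -0.19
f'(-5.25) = -0.04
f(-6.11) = -0.16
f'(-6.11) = -0.03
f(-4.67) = -0.22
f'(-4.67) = -0.06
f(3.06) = 0.25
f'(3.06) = -0.07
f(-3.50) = -0.31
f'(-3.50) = -0.12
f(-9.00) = -0.10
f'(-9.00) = -0.01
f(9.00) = 0.09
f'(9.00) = -0.01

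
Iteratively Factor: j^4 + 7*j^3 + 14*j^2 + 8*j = (j + 2)*(j^3 + 5*j^2 + 4*j) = (j + 2)*(j + 4)*(j^2 + j) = (j + 1)*(j + 2)*(j + 4)*(j)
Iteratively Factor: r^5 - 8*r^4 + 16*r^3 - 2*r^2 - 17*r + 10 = (r - 5)*(r^4 - 3*r^3 + r^2 + 3*r - 2) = (r - 5)*(r - 1)*(r^3 - 2*r^2 - r + 2) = (r - 5)*(r - 1)^2*(r^2 - r - 2) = (r - 5)*(r - 1)^2*(r + 1)*(r - 2)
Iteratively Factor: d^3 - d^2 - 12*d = (d)*(d^2 - d - 12) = d*(d - 4)*(d + 3)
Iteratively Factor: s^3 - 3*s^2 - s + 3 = (s - 1)*(s^2 - 2*s - 3) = (s - 1)*(s + 1)*(s - 3)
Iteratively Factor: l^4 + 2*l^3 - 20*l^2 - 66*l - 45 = (l + 1)*(l^3 + l^2 - 21*l - 45) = (l - 5)*(l + 1)*(l^2 + 6*l + 9) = (l - 5)*(l + 1)*(l + 3)*(l + 3)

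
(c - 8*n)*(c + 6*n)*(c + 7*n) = c^3 + 5*c^2*n - 62*c*n^2 - 336*n^3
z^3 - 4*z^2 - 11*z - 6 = (z - 6)*(z + 1)^2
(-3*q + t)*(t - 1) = -3*q*t + 3*q + t^2 - t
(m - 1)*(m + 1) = m^2 - 1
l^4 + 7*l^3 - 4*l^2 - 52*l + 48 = (l - 2)*(l - 1)*(l + 4)*(l + 6)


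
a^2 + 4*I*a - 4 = (a + 2*I)^2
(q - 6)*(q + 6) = q^2 - 36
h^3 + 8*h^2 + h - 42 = (h - 2)*(h + 3)*(h + 7)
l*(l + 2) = l^2 + 2*l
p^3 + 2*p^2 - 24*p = p*(p - 4)*(p + 6)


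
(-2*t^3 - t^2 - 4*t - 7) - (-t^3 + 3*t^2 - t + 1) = -t^3 - 4*t^2 - 3*t - 8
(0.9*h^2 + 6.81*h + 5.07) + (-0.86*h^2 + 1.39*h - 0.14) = 0.04*h^2 + 8.2*h + 4.93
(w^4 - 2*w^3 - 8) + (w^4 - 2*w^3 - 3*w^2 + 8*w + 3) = 2*w^4 - 4*w^3 - 3*w^2 + 8*w - 5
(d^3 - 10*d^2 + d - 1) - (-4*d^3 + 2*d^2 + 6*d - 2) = 5*d^3 - 12*d^2 - 5*d + 1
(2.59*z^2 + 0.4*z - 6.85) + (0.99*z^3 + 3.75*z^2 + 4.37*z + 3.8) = 0.99*z^3 + 6.34*z^2 + 4.77*z - 3.05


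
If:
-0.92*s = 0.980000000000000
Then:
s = -1.07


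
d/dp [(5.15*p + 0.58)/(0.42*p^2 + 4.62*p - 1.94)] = (2.163*p^2 + 23.793*p - (0.84*p + 4.62)*(5.15*p + 0.58) - 9.991)/(0.42*p^2 + 4.62*p - 1.94)^2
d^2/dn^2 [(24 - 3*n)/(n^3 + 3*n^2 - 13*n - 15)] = 6*(-(n - 8)*(3*n^2 + 6*n - 13)^2 + (3*n^2 + 6*n + 3*(n - 8)*(n + 1) - 13)*(n^3 + 3*n^2 - 13*n - 15))/(n^3 + 3*n^2 - 13*n - 15)^3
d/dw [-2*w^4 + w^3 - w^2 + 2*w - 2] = -8*w^3 + 3*w^2 - 2*w + 2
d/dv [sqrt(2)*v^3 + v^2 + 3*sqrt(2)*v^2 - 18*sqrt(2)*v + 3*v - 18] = 3*sqrt(2)*v^2 + 2*v + 6*sqrt(2)*v - 18*sqrt(2) + 3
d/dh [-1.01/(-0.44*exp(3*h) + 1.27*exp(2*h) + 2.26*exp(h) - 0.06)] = (-1.3332*exp(2*h) + 2.5654*exp(h) + 2.2826)*exp(h)/(0.44*exp(3*h) - 1.27*exp(2*h) - 2.26*exp(h) + 0.06)^2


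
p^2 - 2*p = p*(p - 2)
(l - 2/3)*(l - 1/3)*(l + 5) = l^3 + 4*l^2 - 43*l/9 + 10/9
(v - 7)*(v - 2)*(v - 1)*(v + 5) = v^4 - 5*v^3 - 27*v^2 + 101*v - 70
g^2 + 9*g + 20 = (g + 4)*(g + 5)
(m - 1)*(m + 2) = m^2 + m - 2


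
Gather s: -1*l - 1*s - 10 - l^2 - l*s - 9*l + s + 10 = -l^2 - l*s - 10*l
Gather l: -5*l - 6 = -5*l - 6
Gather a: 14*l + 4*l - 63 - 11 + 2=18*l - 72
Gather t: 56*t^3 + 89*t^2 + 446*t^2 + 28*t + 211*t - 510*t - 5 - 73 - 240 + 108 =56*t^3 + 535*t^2 - 271*t - 210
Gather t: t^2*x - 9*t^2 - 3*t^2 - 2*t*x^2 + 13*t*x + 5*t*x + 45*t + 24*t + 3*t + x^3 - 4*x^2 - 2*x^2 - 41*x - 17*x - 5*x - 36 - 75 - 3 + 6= t^2*(x - 12) + t*(-2*x^2 + 18*x + 72) + x^3 - 6*x^2 - 63*x - 108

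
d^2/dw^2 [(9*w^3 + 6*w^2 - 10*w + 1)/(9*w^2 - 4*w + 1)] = 18*(-59*w^3 - 3*w^2 + 21*w - 3)/(729*w^6 - 972*w^5 + 675*w^4 - 280*w^3 + 75*w^2 - 12*w + 1)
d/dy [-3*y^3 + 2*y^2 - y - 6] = -9*y^2 + 4*y - 1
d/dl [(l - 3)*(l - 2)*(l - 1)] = 3*l^2 - 12*l + 11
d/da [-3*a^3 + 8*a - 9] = 8 - 9*a^2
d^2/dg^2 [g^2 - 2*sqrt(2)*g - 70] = 2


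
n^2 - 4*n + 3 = (n - 3)*(n - 1)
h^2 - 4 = (h - 2)*(h + 2)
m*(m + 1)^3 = m^4 + 3*m^3 + 3*m^2 + m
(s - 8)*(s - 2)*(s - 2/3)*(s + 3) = s^4 - 23*s^3/3 - 28*s^2/3 + 172*s/3 - 32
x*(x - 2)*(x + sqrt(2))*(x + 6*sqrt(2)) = x^4 - 2*x^3 + 7*sqrt(2)*x^3 - 14*sqrt(2)*x^2 + 12*x^2 - 24*x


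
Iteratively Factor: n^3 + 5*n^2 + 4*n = (n + 4)*(n^2 + n) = (n + 1)*(n + 4)*(n)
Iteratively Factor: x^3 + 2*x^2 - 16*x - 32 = (x - 4)*(x^2 + 6*x + 8) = (x - 4)*(x + 2)*(x + 4)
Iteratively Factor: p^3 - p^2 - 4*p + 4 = (p - 1)*(p^2 - 4) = (p - 1)*(p + 2)*(p - 2)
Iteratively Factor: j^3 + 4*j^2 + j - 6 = (j + 3)*(j^2 + j - 2) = (j - 1)*(j + 3)*(j + 2)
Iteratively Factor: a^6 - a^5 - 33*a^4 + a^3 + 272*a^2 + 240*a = (a + 4)*(a^5 - 5*a^4 - 13*a^3 + 53*a^2 + 60*a) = (a - 5)*(a + 4)*(a^4 - 13*a^2 - 12*a) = (a - 5)*(a + 1)*(a + 4)*(a^3 - a^2 - 12*a) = a*(a - 5)*(a + 1)*(a + 4)*(a^2 - a - 12) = a*(a - 5)*(a - 4)*(a + 1)*(a + 4)*(a + 3)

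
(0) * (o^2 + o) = 0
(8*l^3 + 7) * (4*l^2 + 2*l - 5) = 32*l^5 + 16*l^4 - 40*l^3 + 28*l^2 + 14*l - 35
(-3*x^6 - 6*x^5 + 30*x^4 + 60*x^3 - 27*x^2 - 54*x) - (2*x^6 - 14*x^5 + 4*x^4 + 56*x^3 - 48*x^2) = -5*x^6 + 8*x^5 + 26*x^4 + 4*x^3 + 21*x^2 - 54*x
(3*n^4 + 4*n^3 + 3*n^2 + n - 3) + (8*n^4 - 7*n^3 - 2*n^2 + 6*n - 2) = 11*n^4 - 3*n^3 + n^2 + 7*n - 5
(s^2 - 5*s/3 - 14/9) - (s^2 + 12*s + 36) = -41*s/3 - 338/9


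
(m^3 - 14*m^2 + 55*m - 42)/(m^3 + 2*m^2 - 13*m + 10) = (m^2 - 13*m + 42)/(m^2 + 3*m - 10)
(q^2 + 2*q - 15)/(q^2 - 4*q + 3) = (q + 5)/(q - 1)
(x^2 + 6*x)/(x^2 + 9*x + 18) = x/(x + 3)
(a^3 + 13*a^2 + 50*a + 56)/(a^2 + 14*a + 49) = (a^2 + 6*a + 8)/(a + 7)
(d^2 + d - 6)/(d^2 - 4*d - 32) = (-d^2 - d + 6)/(-d^2 + 4*d + 32)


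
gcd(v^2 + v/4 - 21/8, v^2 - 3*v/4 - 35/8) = v + 7/4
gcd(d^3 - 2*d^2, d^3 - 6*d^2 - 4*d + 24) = d - 2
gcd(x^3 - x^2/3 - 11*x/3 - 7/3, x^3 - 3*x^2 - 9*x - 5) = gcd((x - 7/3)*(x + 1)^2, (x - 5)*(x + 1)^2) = x^2 + 2*x + 1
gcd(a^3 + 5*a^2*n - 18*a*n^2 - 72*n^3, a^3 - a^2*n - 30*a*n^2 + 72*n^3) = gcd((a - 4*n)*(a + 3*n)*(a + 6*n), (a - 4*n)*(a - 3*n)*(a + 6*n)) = a^2 + 2*a*n - 24*n^2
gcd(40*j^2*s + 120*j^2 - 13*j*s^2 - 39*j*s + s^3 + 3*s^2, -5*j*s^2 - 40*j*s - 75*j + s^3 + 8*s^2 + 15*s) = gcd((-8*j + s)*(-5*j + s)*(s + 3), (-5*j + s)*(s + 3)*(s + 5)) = -5*j*s - 15*j + s^2 + 3*s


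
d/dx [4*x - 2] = 4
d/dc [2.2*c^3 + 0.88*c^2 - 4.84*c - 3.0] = 6.6*c^2 + 1.76*c - 4.84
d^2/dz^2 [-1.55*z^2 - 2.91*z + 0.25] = -3.10000000000000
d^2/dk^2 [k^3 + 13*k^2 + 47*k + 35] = 6*k + 26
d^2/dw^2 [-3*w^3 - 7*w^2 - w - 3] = -18*w - 14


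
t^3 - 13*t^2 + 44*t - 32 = (t - 8)*(t - 4)*(t - 1)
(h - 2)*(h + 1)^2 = h^3 - 3*h - 2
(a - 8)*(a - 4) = a^2 - 12*a + 32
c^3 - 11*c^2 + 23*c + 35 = (c - 7)*(c - 5)*(c + 1)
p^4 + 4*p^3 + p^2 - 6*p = p*(p - 1)*(p + 2)*(p + 3)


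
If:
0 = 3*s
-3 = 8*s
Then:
No Solution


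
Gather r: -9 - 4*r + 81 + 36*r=32*r + 72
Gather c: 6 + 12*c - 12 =12*c - 6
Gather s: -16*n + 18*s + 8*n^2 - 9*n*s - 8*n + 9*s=8*n^2 - 24*n + s*(27 - 9*n)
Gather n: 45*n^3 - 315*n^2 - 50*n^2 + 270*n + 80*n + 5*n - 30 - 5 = 45*n^3 - 365*n^2 + 355*n - 35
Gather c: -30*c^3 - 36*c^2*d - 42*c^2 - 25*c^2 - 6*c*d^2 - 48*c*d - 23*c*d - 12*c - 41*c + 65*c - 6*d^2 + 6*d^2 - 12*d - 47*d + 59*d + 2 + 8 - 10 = -30*c^3 + c^2*(-36*d - 67) + c*(-6*d^2 - 71*d + 12)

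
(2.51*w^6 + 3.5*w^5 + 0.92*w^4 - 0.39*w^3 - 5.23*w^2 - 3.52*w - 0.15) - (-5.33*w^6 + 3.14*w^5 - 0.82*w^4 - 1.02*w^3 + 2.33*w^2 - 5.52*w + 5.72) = 7.84*w^6 + 0.36*w^5 + 1.74*w^4 + 0.63*w^3 - 7.56*w^2 + 2.0*w - 5.87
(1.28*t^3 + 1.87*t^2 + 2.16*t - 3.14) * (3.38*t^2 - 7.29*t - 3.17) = 4.3264*t^5 - 3.0106*t^4 - 10.3891*t^3 - 32.2875*t^2 + 16.0434*t + 9.9538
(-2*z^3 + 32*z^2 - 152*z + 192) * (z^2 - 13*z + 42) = -2*z^5 + 58*z^4 - 652*z^3 + 3512*z^2 - 8880*z + 8064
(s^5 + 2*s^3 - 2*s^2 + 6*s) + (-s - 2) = s^5 + 2*s^3 - 2*s^2 + 5*s - 2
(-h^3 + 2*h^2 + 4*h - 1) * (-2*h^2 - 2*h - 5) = 2*h^5 - 2*h^4 - 7*h^3 - 16*h^2 - 18*h + 5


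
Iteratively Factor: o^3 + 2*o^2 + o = (o + 1)*(o^2 + o) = (o + 1)^2*(o)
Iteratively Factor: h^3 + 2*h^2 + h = (h)*(h^2 + 2*h + 1) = h*(h + 1)*(h + 1)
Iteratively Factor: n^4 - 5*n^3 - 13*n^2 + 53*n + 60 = (n + 3)*(n^3 - 8*n^2 + 11*n + 20) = (n - 5)*(n + 3)*(n^2 - 3*n - 4) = (n - 5)*(n - 4)*(n + 3)*(n + 1)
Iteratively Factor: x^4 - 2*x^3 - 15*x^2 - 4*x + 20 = (x + 2)*(x^3 - 4*x^2 - 7*x + 10) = (x - 5)*(x + 2)*(x^2 + x - 2) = (x - 5)*(x - 1)*(x + 2)*(x + 2)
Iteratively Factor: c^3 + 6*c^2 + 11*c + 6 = (c + 1)*(c^2 + 5*c + 6) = (c + 1)*(c + 3)*(c + 2)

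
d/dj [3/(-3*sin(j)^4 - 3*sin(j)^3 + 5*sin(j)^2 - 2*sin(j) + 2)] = 3*(12*sin(j)^3 + 9*sin(j)^2 - 10*sin(j) + 2)*cos(j)/(3*sin(j)^4 + 3*sin(j)^3 - 5*sin(j)^2 + 2*sin(j) - 2)^2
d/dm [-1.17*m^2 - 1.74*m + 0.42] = -2.34*m - 1.74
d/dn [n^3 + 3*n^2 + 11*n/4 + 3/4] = 3*n^2 + 6*n + 11/4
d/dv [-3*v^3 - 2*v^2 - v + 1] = -9*v^2 - 4*v - 1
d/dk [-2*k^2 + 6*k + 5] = 6 - 4*k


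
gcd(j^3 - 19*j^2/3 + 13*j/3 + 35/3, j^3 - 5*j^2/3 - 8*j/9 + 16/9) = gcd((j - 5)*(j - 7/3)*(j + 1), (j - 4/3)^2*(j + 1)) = j + 1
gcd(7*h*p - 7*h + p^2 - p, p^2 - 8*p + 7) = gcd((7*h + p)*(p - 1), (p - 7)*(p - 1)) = p - 1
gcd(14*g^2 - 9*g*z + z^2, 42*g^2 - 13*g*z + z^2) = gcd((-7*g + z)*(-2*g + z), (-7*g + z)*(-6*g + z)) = -7*g + z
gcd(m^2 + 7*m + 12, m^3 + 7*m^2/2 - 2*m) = m + 4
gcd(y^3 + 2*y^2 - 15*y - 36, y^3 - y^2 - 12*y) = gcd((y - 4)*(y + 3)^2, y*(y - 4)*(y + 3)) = y^2 - y - 12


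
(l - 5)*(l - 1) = l^2 - 6*l + 5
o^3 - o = o*(o - 1)*(o + 1)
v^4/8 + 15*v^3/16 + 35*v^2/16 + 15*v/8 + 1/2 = (v/4 + 1)*(v/2 + 1/4)*(v + 1)*(v + 2)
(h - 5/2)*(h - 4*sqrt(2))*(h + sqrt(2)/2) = h^3 - 7*sqrt(2)*h^2/2 - 5*h^2/2 - 4*h + 35*sqrt(2)*h/4 + 10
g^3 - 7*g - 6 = (g - 3)*(g + 1)*(g + 2)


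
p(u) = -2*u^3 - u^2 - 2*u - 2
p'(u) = -6*u^2 - 2*u - 2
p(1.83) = -21.27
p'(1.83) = -25.75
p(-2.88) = 43.24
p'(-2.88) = -46.01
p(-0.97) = 0.82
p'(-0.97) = -5.71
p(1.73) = -18.81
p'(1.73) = -23.42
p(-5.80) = 366.18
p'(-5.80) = -192.24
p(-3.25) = 62.59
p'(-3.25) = -58.88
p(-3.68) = 91.49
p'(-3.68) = -75.89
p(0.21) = -2.48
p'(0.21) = -2.68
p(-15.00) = 6553.00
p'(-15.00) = -1322.00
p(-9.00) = 1393.00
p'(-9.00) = -470.00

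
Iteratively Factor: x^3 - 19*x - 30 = (x + 2)*(x^2 - 2*x - 15) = (x + 2)*(x + 3)*(x - 5)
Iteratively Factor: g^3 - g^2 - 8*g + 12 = (g + 3)*(g^2 - 4*g + 4) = (g - 2)*(g + 3)*(g - 2)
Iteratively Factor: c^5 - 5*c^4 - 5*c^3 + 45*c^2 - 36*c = (c - 3)*(c^4 - 2*c^3 - 11*c^2 + 12*c) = c*(c - 3)*(c^3 - 2*c^2 - 11*c + 12) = c*(c - 3)*(c + 3)*(c^2 - 5*c + 4) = c*(c - 3)*(c - 1)*(c + 3)*(c - 4)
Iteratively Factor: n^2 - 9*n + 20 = (n - 4)*(n - 5)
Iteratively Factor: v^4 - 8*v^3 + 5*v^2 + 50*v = (v - 5)*(v^3 - 3*v^2 - 10*v) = (v - 5)*(v + 2)*(v^2 - 5*v) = (v - 5)^2*(v + 2)*(v)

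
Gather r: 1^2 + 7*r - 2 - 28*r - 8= -21*r - 9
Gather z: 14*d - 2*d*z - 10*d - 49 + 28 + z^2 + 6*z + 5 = 4*d + z^2 + z*(6 - 2*d) - 16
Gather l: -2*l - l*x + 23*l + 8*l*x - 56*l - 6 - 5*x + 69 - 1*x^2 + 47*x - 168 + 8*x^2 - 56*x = l*(7*x - 35) + 7*x^2 - 14*x - 105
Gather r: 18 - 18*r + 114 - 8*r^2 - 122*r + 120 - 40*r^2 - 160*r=-48*r^2 - 300*r + 252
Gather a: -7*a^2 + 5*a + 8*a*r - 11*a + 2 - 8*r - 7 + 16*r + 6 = -7*a^2 + a*(8*r - 6) + 8*r + 1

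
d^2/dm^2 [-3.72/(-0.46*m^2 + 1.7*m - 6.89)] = (-1.574304*m^2 + 5.81808*m + 3.72*(0.92*m - 1.7)*(1.84*m - 3.4) - 23.580336)/(0.46*m^2 - 1.7*m + 6.89)^3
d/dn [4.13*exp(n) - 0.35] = 4.13*exp(n)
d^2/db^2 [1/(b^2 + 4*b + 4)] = 6/(b^4 + 8*b^3 + 24*b^2 + 32*b + 16)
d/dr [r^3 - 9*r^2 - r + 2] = 3*r^2 - 18*r - 1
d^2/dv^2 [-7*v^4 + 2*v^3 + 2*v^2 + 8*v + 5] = -84*v^2 + 12*v + 4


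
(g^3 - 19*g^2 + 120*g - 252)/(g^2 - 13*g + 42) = g - 6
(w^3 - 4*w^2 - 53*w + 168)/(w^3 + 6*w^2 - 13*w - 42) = (w - 8)/(w + 2)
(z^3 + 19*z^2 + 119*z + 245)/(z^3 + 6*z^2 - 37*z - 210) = (z + 7)/(z - 6)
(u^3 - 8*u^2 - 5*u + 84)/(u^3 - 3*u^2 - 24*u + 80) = (u^2 - 4*u - 21)/(u^2 + u - 20)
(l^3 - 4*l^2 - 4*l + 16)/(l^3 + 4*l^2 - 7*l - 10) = (l^2 - 2*l - 8)/(l^2 + 6*l + 5)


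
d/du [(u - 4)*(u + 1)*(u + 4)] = 3*u^2 + 2*u - 16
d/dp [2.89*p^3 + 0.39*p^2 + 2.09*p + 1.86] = 8.67*p^2 + 0.78*p + 2.09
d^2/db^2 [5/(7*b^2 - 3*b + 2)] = 10*(-49*b^2 + 21*b + (14*b - 3)^2 - 14)/(7*b^2 - 3*b + 2)^3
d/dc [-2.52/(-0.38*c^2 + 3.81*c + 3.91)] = (9.6012 - 1.9152*c)/(-0.38*c^2 + 3.81*c + 3.91)^2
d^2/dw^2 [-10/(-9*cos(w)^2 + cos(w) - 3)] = 10*(324*sin(w)^4 - 55*sin(w)^2 + 147*cos(w)/4 - 27*cos(3*w)/4 - 217)/(9*sin(w)^2 + cos(w) - 12)^3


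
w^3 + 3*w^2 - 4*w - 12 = (w - 2)*(w + 2)*(w + 3)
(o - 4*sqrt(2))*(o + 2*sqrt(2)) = o^2 - 2*sqrt(2)*o - 16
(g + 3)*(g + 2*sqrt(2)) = g^2 + 2*sqrt(2)*g + 3*g + 6*sqrt(2)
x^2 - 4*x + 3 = (x - 3)*(x - 1)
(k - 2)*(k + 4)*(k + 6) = k^3 + 8*k^2 + 4*k - 48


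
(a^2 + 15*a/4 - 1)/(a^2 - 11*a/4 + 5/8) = 2*(a + 4)/(2*a - 5)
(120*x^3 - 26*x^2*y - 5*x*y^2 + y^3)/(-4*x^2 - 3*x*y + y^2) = (-30*x^2 - x*y + y^2)/(x + y)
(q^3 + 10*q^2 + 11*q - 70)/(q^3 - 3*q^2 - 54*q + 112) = (q + 5)/(q - 8)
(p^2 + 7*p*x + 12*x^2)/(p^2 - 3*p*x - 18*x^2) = (-p - 4*x)/(-p + 6*x)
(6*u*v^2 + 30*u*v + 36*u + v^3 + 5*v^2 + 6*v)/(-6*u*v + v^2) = (-6*u*v^2 - 30*u*v - 36*u - v^3 - 5*v^2 - 6*v)/(v*(6*u - v))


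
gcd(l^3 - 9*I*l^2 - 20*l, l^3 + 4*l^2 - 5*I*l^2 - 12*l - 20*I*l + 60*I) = l - 5*I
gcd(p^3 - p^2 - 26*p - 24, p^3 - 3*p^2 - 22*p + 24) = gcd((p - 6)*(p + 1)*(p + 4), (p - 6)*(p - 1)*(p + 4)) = p^2 - 2*p - 24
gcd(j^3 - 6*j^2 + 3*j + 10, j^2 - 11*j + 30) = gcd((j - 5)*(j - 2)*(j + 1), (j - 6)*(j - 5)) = j - 5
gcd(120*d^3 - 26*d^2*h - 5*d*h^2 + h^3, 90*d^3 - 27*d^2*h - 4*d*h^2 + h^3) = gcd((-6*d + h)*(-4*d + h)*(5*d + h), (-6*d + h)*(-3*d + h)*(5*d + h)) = 30*d^2 + d*h - h^2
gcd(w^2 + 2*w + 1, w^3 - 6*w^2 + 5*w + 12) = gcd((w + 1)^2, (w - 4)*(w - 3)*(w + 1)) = w + 1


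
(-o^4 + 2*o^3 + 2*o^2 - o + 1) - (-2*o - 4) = -o^4 + 2*o^3 + 2*o^2 + o + 5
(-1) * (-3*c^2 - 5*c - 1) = 3*c^2 + 5*c + 1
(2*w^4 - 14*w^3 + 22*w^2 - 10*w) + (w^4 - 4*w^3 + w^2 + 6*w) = 3*w^4 - 18*w^3 + 23*w^2 - 4*w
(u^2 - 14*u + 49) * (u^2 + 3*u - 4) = u^4 - 11*u^3 + 3*u^2 + 203*u - 196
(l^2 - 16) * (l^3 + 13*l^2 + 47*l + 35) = l^5 + 13*l^4 + 31*l^3 - 173*l^2 - 752*l - 560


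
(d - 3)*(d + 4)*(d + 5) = d^3 + 6*d^2 - 7*d - 60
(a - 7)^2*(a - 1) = a^3 - 15*a^2 + 63*a - 49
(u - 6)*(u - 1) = u^2 - 7*u + 6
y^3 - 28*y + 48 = (y - 4)*(y - 2)*(y + 6)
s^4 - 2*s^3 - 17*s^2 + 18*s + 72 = (s - 4)*(s - 3)*(s + 2)*(s + 3)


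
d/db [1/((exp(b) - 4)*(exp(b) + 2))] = 2*(1 - exp(b))*exp(b)/(exp(4*b) - 4*exp(3*b) - 12*exp(2*b) + 32*exp(b) + 64)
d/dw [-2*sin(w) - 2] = -2*cos(w)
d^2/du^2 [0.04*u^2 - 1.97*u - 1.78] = 0.0800000000000000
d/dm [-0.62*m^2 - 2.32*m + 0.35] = -1.24*m - 2.32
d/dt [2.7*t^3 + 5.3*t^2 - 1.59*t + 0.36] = 8.1*t^2 + 10.6*t - 1.59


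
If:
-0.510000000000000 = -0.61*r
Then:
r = 0.84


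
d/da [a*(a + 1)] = 2*a + 1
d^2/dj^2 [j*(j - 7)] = 2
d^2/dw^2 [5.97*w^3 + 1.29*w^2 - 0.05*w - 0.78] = 35.82*w + 2.58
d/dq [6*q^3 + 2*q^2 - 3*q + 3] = 18*q^2 + 4*q - 3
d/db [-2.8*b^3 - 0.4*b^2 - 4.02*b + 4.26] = -8.4*b^2 - 0.8*b - 4.02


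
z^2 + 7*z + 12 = (z + 3)*(z + 4)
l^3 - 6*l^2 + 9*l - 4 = (l - 4)*(l - 1)^2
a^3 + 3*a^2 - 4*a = a*(a - 1)*(a + 4)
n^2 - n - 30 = (n - 6)*(n + 5)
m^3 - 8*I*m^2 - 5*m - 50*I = (m - 5*I)^2*(m + 2*I)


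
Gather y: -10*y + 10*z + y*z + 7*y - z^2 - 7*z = y*(z - 3) - z^2 + 3*z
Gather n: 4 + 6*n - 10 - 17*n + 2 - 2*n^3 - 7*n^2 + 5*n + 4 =-2*n^3 - 7*n^2 - 6*n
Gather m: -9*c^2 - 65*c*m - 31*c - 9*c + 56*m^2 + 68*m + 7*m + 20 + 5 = -9*c^2 - 40*c + 56*m^2 + m*(75 - 65*c) + 25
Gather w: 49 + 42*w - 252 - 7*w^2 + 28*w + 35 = -7*w^2 + 70*w - 168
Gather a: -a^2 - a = -a^2 - a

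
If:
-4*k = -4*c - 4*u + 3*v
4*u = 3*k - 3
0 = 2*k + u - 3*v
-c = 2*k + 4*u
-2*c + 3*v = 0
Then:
No Solution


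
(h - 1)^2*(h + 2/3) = h^3 - 4*h^2/3 - h/3 + 2/3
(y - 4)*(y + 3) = y^2 - y - 12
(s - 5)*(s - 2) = s^2 - 7*s + 10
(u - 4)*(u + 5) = u^2 + u - 20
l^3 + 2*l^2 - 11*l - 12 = (l - 3)*(l + 1)*(l + 4)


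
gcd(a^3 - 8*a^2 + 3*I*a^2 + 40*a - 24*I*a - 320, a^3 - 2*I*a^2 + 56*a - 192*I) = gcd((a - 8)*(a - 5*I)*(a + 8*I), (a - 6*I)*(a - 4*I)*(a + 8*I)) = a + 8*I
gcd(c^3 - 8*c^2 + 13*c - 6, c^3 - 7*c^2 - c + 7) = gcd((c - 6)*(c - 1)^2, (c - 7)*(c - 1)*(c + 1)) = c - 1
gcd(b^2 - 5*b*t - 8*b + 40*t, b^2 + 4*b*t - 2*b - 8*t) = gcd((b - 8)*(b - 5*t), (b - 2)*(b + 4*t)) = 1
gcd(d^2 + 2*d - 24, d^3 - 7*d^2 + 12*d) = d - 4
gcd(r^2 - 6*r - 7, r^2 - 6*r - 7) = r^2 - 6*r - 7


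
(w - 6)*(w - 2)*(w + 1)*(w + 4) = w^4 - 3*w^3 - 24*w^2 + 28*w + 48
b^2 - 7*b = b*(b - 7)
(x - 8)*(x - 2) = x^2 - 10*x + 16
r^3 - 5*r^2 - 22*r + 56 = (r - 7)*(r - 2)*(r + 4)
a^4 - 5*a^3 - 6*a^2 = a^2*(a - 6)*(a + 1)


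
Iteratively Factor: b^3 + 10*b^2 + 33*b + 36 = (b + 4)*(b^2 + 6*b + 9) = (b + 3)*(b + 4)*(b + 3)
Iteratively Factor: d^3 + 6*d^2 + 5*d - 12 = (d + 4)*(d^2 + 2*d - 3) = (d + 3)*(d + 4)*(d - 1)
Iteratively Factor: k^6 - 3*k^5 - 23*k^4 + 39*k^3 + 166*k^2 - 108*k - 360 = (k + 3)*(k^5 - 6*k^4 - 5*k^3 + 54*k^2 + 4*k - 120) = (k - 5)*(k + 3)*(k^4 - k^3 - 10*k^2 + 4*k + 24) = (k - 5)*(k + 2)*(k + 3)*(k^3 - 3*k^2 - 4*k + 12) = (k - 5)*(k + 2)^2*(k + 3)*(k^2 - 5*k + 6) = (k - 5)*(k - 2)*(k + 2)^2*(k + 3)*(k - 3)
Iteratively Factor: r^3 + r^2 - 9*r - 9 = (r - 3)*(r^2 + 4*r + 3) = (r - 3)*(r + 3)*(r + 1)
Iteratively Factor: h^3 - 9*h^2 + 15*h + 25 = (h + 1)*(h^2 - 10*h + 25) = (h - 5)*(h + 1)*(h - 5)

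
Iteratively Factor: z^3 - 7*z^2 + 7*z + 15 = (z + 1)*(z^2 - 8*z + 15) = (z - 3)*(z + 1)*(z - 5)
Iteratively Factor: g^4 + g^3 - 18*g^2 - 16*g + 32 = (g + 4)*(g^3 - 3*g^2 - 6*g + 8) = (g + 2)*(g + 4)*(g^2 - 5*g + 4) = (g - 1)*(g + 2)*(g + 4)*(g - 4)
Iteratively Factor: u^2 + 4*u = (u + 4)*(u)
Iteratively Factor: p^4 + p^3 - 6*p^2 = (p)*(p^3 + p^2 - 6*p) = p*(p + 3)*(p^2 - 2*p) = p*(p - 2)*(p + 3)*(p)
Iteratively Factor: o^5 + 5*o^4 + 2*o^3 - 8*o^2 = (o)*(o^4 + 5*o^3 + 2*o^2 - 8*o) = o*(o + 2)*(o^3 + 3*o^2 - 4*o) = o^2*(o + 2)*(o^2 + 3*o - 4) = o^2*(o - 1)*(o + 2)*(o + 4)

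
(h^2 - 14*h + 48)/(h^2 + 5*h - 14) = (h^2 - 14*h + 48)/(h^2 + 5*h - 14)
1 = 1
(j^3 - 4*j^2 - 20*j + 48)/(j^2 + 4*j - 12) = (j^2 - 2*j - 24)/(j + 6)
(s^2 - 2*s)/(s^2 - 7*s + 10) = s/(s - 5)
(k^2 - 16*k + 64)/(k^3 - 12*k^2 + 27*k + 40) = (k - 8)/(k^2 - 4*k - 5)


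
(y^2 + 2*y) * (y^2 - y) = y^4 + y^3 - 2*y^2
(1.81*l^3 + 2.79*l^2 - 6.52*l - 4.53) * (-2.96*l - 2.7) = -5.3576*l^4 - 13.1454*l^3 + 11.7662*l^2 + 31.0128*l + 12.231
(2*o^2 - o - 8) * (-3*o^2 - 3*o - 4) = -6*o^4 - 3*o^3 + 19*o^2 + 28*o + 32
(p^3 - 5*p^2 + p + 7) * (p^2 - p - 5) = p^5 - 6*p^4 + p^3 + 31*p^2 - 12*p - 35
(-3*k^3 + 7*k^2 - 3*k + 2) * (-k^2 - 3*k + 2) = 3*k^5 + 2*k^4 - 24*k^3 + 21*k^2 - 12*k + 4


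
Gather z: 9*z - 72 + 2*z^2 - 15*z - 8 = 2*z^2 - 6*z - 80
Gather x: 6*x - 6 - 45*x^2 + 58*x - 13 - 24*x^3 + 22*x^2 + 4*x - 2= -24*x^3 - 23*x^2 + 68*x - 21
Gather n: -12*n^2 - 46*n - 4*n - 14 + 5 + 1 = -12*n^2 - 50*n - 8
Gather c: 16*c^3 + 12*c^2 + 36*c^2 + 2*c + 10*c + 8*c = 16*c^3 + 48*c^2 + 20*c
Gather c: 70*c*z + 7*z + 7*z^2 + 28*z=70*c*z + 7*z^2 + 35*z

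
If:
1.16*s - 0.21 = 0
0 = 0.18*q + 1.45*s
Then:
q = -1.46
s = 0.18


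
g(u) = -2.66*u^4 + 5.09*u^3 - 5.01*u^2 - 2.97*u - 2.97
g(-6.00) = -4712.31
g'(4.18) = -555.14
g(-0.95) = -11.20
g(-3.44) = -631.73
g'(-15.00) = 39493.08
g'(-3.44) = 645.33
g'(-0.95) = 29.45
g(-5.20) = -2783.58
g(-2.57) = -230.87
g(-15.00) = -152926.92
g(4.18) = -543.23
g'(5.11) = -1075.17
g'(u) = -10.64*u^3 + 15.27*u^2 - 10.02*u - 2.97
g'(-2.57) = 304.25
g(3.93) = -417.60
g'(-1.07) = 38.27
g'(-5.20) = 1958.10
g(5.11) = -1283.49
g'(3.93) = -452.34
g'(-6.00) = 2905.11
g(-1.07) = -15.25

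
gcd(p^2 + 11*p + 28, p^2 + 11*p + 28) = p^2 + 11*p + 28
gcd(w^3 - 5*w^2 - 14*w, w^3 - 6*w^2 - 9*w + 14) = w^2 - 5*w - 14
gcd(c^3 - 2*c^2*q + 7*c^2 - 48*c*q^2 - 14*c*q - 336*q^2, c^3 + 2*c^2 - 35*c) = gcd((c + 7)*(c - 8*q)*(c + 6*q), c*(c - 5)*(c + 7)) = c + 7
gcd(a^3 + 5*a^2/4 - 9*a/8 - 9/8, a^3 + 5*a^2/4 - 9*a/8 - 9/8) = a^3 + 5*a^2/4 - 9*a/8 - 9/8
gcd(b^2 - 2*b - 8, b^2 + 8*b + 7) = 1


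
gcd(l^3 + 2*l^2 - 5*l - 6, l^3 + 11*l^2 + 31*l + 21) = l^2 + 4*l + 3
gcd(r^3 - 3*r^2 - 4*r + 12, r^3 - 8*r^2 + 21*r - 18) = r^2 - 5*r + 6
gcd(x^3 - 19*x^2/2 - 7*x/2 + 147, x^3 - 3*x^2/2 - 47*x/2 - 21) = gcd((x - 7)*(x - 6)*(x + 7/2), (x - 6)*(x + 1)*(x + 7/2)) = x^2 - 5*x/2 - 21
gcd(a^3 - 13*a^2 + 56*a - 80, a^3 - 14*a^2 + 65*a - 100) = a^2 - 9*a + 20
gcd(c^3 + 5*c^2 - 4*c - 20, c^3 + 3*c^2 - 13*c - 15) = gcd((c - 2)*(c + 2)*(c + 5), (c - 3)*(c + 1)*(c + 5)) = c + 5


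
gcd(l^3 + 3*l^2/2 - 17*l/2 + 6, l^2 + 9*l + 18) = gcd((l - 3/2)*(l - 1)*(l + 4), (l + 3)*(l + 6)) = 1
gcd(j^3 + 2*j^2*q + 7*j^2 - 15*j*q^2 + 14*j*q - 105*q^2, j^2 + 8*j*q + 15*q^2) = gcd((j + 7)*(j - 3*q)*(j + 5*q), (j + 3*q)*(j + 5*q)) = j + 5*q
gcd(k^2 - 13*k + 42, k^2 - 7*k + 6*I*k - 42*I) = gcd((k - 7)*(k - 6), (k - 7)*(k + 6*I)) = k - 7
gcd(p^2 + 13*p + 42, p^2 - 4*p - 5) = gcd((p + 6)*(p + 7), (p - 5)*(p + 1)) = 1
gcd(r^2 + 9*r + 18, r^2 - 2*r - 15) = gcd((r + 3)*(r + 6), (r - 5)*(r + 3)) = r + 3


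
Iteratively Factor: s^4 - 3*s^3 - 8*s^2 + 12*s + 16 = (s - 4)*(s^3 + s^2 - 4*s - 4) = (s - 4)*(s + 1)*(s^2 - 4) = (s - 4)*(s + 1)*(s + 2)*(s - 2)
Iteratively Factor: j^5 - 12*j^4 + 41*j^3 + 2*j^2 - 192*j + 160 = (j + 2)*(j^4 - 14*j^3 + 69*j^2 - 136*j + 80) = (j - 4)*(j + 2)*(j^3 - 10*j^2 + 29*j - 20) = (j - 4)*(j - 1)*(j + 2)*(j^2 - 9*j + 20) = (j - 5)*(j - 4)*(j - 1)*(j + 2)*(j - 4)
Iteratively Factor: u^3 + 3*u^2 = (u)*(u^2 + 3*u) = u*(u + 3)*(u)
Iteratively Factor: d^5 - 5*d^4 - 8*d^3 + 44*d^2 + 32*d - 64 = (d - 4)*(d^4 - d^3 - 12*d^2 - 4*d + 16) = (d - 4)^2*(d^3 + 3*d^2 - 4) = (d - 4)^2*(d + 2)*(d^2 + d - 2) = (d - 4)^2*(d - 1)*(d + 2)*(d + 2)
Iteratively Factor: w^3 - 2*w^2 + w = (w - 1)*(w^2 - w) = (w - 1)^2*(w)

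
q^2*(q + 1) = q^3 + q^2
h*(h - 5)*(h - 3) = h^3 - 8*h^2 + 15*h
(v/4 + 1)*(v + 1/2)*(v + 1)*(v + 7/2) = v^4/4 + 9*v^3/4 + 103*v^2/16 + 99*v/16 + 7/4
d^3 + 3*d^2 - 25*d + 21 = (d - 3)*(d - 1)*(d + 7)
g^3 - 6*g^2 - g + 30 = (g - 5)*(g - 3)*(g + 2)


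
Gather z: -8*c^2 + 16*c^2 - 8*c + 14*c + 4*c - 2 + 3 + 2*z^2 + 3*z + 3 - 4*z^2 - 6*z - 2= 8*c^2 + 10*c - 2*z^2 - 3*z + 2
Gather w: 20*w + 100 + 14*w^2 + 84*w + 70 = 14*w^2 + 104*w + 170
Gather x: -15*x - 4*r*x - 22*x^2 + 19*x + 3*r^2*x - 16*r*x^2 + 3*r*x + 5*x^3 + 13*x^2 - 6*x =5*x^3 + x^2*(-16*r - 9) + x*(3*r^2 - r - 2)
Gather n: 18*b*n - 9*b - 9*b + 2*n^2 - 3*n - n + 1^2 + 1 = -18*b + 2*n^2 + n*(18*b - 4) + 2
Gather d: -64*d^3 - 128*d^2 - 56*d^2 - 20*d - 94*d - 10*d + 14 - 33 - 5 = -64*d^3 - 184*d^2 - 124*d - 24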